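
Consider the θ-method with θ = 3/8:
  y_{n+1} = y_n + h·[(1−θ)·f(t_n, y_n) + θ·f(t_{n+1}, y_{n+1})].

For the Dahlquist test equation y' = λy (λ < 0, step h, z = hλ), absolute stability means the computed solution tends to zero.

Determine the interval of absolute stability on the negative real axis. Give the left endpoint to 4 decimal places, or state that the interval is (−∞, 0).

z∈(-8.0000,0).

Set f=λy, z=hλ:
  y_{n+1} = y_n + z·[5/8·y_n + 3/8·y_{n+1}] ⇒ (1 − 3/8z)y_{n+1} = (1 + 5/8z)y_n
  Hence R(z) = (1 + 5/8z)/(1 − 3/8z).

Boundary: |R(x)|=1, x<0.
x=-0.46: |R|=0.6077
R=−1: 1+5/8x = −1+3/8x ⇒ -1/4x=2 ⇒ x=2/(-1/4)=-8.0000
Confirm numerically:
  x=-7.610: |R|=0.97470 <1
  x=-5.759: |R|=0.82268 <1
  x=-3.727: |R|=0.55445 <1
  x=-3.553: |R|=0.52334 <1
  x=-8.528: |R|=1.03144 >1
  x=-8.411: |R|=1.02473 >1
  x=-8.045: |R|=1.00280 >1
Stable set (-8.0000, 0).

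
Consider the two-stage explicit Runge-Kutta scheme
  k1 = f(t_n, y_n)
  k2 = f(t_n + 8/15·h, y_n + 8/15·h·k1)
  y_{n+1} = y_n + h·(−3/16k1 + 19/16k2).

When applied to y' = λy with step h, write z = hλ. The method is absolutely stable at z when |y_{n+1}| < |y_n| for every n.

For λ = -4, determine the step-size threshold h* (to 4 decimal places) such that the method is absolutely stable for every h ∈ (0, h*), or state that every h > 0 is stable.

(-1.5789,0); λ=-4 ⇒ h* = (30/19)/4 = 0.3947.

Test eqn y'=λy, z=hλ:
  k1=λy_n ⇒ h·k1=z·y_n;  k2=λ(1+8/15z)y_n ⇒ h·k2=z(1+8/15z)y_n
  y_{n+1}/y_n = 1 − 3/16z + 19/16z(1+8/15z) = 1 + z + 19/30z²
  so R(z) = 1 + z + 19/30z².

Find x<0 with |R(x)|<1.
x=-1.46: |R|=0.8900
R=1: x+19/30x²=0 ⇒ x=−30/19=-1.5789; min R=1−1/(4·19/30)=0.6053>−1
Confirm numerically:
  x=-1.518: |R|=0.94141 <1
  x=-1.509: |R|=0.93315 <1
  x=-1.316: |R|=0.78084 <1
  x=-0.831: |R|=0.60636 <1
  x=-1.647: |R|=1.07099 >1
  x=-1.646: |R|=1.06990 >1
Interval (-1.5789, 0).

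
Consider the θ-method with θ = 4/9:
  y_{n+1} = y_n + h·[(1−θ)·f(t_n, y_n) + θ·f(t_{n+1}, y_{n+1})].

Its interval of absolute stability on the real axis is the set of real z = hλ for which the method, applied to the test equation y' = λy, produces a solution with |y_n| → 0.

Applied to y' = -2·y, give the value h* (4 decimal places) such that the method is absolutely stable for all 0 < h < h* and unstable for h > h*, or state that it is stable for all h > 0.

Set f=λy, z=hλ:
  y_{n+1} = y_n + z·[5/9·y_n + 4/9·y_{n+1}] ⇒ (1 − 4/9z)y_{n+1} = (1 + 5/9z)y_n
  so R(z) = (1 + 5/9z)/(1 − 4/9z).

Boundary: |R(x)|=1, x<0.
x=-0.33: |R|=0.7122
R=−1: 1+5/9x = −1+4/9x ⇒ -1/9x=2 ⇒ x=2/(-1/9)=-18.0000
Confirm numerically:
  x=-17.161: |R|=0.98919 <1
  x=-10.016: |R|=0.83727 <1
  x=-9.036: |R|=0.80144 <1
  x=-18.518: |R|=1.00624 >1
  x=-18.455: |R|=1.00549 >1
  x=-18.276: |R|=1.00336 >1
Interval (-18.0000, 0).

(-18.0000,0); λ=-2 ⇒ h* = (18)/2 = 9.0000.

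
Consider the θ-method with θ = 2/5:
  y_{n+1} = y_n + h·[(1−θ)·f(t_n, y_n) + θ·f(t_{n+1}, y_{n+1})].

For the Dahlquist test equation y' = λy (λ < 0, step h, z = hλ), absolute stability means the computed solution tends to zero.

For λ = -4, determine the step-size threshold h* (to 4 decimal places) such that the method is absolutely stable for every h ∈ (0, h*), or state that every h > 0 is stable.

With y'=λy (z=hλ):
  y_{n+1} = y_n + z·[3/5·y_n + 2/5·y_{n+1}] ⇒ (1 − 2/5z)y_{n+1} = (1 + 3/5z)y_n
  R(z) = (1 + 3/5z)/(1 − 2/5z).

Boundary: |R(x)|=1, x<0.
x=-0.55: |R|=0.5492
R=−1: 1+3/5x = −1+2/5x ⇒ -1/5x=2 ⇒ x=2/(-1/5)=-10.0000
Confirm numerically:
  x=-8.220: |R|=0.91698 <1
  x=-4.832: |R|=0.64757 <1
  x=-4.099: |R|=0.55289 <1
  x=-10.421: |R|=1.01629 >1
  x=-10.316: |R|=1.01233 >1
Interval (-10.0000, 0).

(-10.0000,0); λ=-4 ⇒ h* = (10)/4 = 2.5000.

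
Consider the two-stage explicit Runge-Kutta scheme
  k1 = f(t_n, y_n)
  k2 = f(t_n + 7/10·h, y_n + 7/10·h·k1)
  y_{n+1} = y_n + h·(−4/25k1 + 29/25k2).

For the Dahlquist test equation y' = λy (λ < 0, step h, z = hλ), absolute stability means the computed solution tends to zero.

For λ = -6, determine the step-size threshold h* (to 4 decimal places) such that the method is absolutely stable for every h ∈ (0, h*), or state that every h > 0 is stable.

Set f=λy, z=hλ:
  k1=λy_n ⇒ h·k1=z·y_n;  k2=λ(1+7/10z)y_n ⇒ h·k2=z(1+7/10z)y_n
  y_{n+1}/y_n = 1 − 4/25z + 29/25z(1+7/10z) = 1 + z + 203/250z²
  Hence R(z) = 1 + z + 203/250z².

Boundary: |R(x)|=1, x<0.
x=-1.76: |R|=1.7553
R=1: x+203/250x²=0 ⇒ x=−250/203=-1.2315; min R=1−1/(4·203/250)=0.6921>−1
Confirm numerically:
  x=-1.064: |R|=0.85526 <1
  x=-1.050: |R|=0.84523 <1
  x=-0.798: |R|=0.71908 <1
  x=-0.790: |R|=0.71677 <1
  x=-1.827: |R|=1.88340 >1
  x=-1.801: |R|=1.83280 >1
So |R|<1 on (-1.2315, 0).

(-1.2315,0); λ=-6 ⇒ h* = (250/203)/6 = 0.2053.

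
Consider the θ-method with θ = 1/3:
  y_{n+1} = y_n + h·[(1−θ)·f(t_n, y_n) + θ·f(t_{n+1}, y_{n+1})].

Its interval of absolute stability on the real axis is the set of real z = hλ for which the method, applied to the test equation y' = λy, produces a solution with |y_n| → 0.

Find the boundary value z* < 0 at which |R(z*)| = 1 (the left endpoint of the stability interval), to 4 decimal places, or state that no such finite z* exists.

z* = -6.0000.

On y'=λy, z=hλ:
  y_{n+1} = y_n + z·[2/3·y_n + 1/3·y_{n+1}] ⇒ (1 − 1/3z)y_{n+1} = (1 + 2/3z)y_n
  Hence R(z) = (1 + 2/3z)/(1 − 1/3z).

Find x<0 with |R(x)|<1.
x=-0.7: |R|=0.4324
R=−1: 1+2/3x = −1+1/3x ⇒ -1/3x=2 ⇒ x=2/(-1/3)=-6.0000
Confirm numerically:
  x=-4.712: |R|=0.83299 <1
  x=-4.585: |R|=0.81345 <1
  x=-3.295: |R|=0.57029 <1
  x=-6.180: |R|=1.01961 >1
  x=-6.098: |R|=1.01077 >1
Interval (-6.0000, 0).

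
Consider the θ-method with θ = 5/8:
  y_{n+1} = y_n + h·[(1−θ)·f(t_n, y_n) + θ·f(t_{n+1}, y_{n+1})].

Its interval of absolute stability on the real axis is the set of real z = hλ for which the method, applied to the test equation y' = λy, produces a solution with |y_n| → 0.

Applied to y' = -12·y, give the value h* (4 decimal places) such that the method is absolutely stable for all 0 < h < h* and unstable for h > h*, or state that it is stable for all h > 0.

On y'=λy, z=hλ:
  y_{n+1} = y_n + z·[3/8·y_n + 5/8·y_{n+1}] ⇒ (1 − 5/8z)y_{n+1} = (1 + 3/8z)y_n
  so R(z) = (1 + 3/8z)/(1 − 5/8z).

Need |R(x)|<1, x<0.
x=-0.7: |R|=0.5130
x=-2: |R|=0.1111
x=-10: |R|=0.3793
x=-100: |R|=0.5748
θ=5/8≥1/2 ⇒ |1+3/8x|<|1−5/8x| ∀x<0 ⇒ stable on all of ℝ⁻.

unbounded; (−∞, 0). Any h>0 works for λ=-12.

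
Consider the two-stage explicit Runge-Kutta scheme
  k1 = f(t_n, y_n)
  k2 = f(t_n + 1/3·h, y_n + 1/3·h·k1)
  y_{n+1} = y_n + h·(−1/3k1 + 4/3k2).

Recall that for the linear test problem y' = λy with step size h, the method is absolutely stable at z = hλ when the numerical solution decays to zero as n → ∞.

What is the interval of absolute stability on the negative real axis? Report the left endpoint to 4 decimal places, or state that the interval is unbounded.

z∈(-2.2500,0).

Test eqn y'=λy, z=hλ:
  k1=λy_n ⇒ h·k1=z·y_n;  k2=λ(1+1/3z)y_n ⇒ h·k2=z(1+1/3z)y_n
  y_{n+1}/y_n = 1 − 1/3z + 4/3z(1+1/3z) = 1 + z + 4/9z²
  ⇒ R(z) = 1 + z + 4/9z².

Need |R(x)|<1, x<0.
x=-0.33: |R|=0.7184
R=1: x+4/9x²=0 ⇒ x=−9/4=-2.2500; min R=1−1/(4·4/9)=0.4375>−1
Confirm numerically:
  x=-1.608: |R|=0.54118 <1
  x=-1.375: |R|=0.46528 <1
  x=-1.041: |R|=0.44064 <1
  x=-2.618: |R|=1.42819 >1
  x=-2.413: |R|=1.17481 >1
Interval (-2.2500, 0).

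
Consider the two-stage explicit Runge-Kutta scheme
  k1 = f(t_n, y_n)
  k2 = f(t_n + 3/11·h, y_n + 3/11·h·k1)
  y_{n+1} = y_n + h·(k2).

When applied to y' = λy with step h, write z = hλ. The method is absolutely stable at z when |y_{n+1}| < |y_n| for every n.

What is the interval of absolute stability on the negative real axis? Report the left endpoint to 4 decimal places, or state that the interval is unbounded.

On y'=λy, z=hλ:
  k1=λy_n ⇒ h·k1=z·y_n;  k2=λ(1+3/11z)y_n ⇒ h·k2=z(1+3/11z)y_n
  y_{n+1}/y_n = 1 + z(1+3/11z) = 1 + z + 3/11z²
  Hence R(z) = 1 + z + 3/11z².

Boundary: |R(x)|=1, x<0.
x=-1.52: |R|=0.1101
R=1: x+3/11x²=0 ⇒ x=−11/3=-3.6667; min R=1−1/(4·3/11)=0.0833>−1
Confirm numerically:
  x=-2.963: |R|=0.43137 <1
  x=-2.907: |R|=0.39772 <1
  x=-1.953: |R|=0.08724 <1
  x=-1.532: |R|=0.10810 <1
  x=-4.212: |R|=1.62644 >1
  x=-3.788: |R|=1.12535 >1
  x=-3.721: |R|=1.05514 >1
Stable set (-3.6667, 0).

z∈(-3.6667,0).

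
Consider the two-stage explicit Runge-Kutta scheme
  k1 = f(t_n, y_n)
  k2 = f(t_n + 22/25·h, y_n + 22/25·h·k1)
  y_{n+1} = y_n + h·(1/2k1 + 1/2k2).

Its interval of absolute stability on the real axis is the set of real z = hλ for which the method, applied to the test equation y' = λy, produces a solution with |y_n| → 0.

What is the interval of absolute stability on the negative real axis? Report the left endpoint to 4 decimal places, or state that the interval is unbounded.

With y'=λy (z=hλ):
  k1=λy_n ⇒ h·k1=z·y_n;  k2=λ(1+22/25z)y_n ⇒ h·k2=z(1+22/25z)y_n
  y_{n+1}/y_n = 1 + 1/2z + 1/2z(1+22/25z) = 1 + z + 11/25z²
  ⇒ R(z) = 1 + z + 11/25z².

Boundary: |R(x)|=1, x<0.
x=-0.51: |R|=0.6044
R=1: x+11/25x²=0 ⇒ x=−25/11=-2.2727; min R=1−1/(4·11/25)=0.4318>−1
Confirm numerically:
  x=-1.889: |R|=0.68106 <1
  x=-1.705: |R|=0.57409 <1
  x=-1.584: |R|=0.51998 <1
  x=-1.476: |R|=0.48257 <1
  x=-2.581: |R|=1.35009 >1
  x=-2.439: |R|=1.17844 >1
Stable set (-2.2727, 0).

z∈(-2.2727,0).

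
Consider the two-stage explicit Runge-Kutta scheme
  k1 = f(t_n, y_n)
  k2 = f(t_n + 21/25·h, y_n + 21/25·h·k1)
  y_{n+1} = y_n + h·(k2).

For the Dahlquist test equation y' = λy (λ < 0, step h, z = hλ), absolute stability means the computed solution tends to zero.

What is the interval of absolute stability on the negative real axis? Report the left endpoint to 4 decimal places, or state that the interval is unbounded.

On y'=λy, z=hλ:
  k1=λy_n ⇒ h·k1=z·y_n;  k2=λ(1+21/25z)y_n ⇒ h·k2=z(1+21/25z)y_n
  y_{n+1}/y_n = 1 + z(1+21/25z) = 1 + z + 21/25z²
  ⇒ R(z) = 1 + z + 21/25z².

Solve |R(x)|<1 on ℝ⁻.
x=-1.09: |R|=0.9080
R=1: x+21/25x²=0 ⇒ x=−25/21=-1.1905; min R=1−1/(4·21/25)=0.7024>−1
Confirm numerically:
  x=-1.144: |R|=0.95534 <1
  x=-0.814: |R|=0.74258 <1
  x=-0.801: |R|=0.73794 <1
  x=-1.594: |R|=1.54030 >1
  x=-1.328: |R|=1.15341 >1
  x=-1.280: |R|=1.09626 >1
So |R|<1 on (-1.1905, 0).

z∈(-1.1905,0).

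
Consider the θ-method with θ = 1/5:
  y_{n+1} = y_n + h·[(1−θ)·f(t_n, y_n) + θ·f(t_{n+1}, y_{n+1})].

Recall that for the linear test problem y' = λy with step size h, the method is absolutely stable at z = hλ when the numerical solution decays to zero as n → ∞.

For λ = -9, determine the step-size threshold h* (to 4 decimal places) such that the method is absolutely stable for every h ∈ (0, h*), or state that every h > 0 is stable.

(-3.3333,0); λ=-9 ⇒ h* = (10/3)/9 = 0.3704.

On y'=λy, z=hλ:
  y_{n+1} = y_n + z·[4/5·y_n + 1/5·y_{n+1}] ⇒ (1 − 1/5z)y_{n+1} = (1 + 4/5z)y_n
  so R(z) = (1 + 4/5z)/(1 − 1/5z).

Solve |R(x)|<1 on ℝ⁻.
x=-1.36: |R|=0.0692
R=−1: 1+4/5x = −1+1/5x ⇒ -3/5x=2 ⇒ x=2/(-3/5)=-3.3333
Confirm numerically:
  x=-3.155: |R|=0.93440 <1
  x=-2.845: |R|=0.81326 <1
  x=-1.730: |R|=0.28529 <1
  x=-3.709: |R|=1.12941 >1
  x=-3.621: |R|=1.10010 >1
  x=-3.618: |R|=1.09909 >1
Interval (-3.3333, 0).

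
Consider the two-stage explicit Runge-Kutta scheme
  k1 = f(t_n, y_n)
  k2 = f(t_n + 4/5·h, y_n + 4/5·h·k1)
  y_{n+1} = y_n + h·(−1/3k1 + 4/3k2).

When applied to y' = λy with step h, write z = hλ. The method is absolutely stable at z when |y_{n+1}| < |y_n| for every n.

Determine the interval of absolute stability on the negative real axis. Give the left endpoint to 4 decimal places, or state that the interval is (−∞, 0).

(-0.9375, 0).

Set f=λy, z=hλ:
  k1=λy_n ⇒ h·k1=z·y_n;  k2=λ(1+4/5z)y_n ⇒ h·k2=z(1+4/5z)y_n
  y_{n+1}/y_n = 1 − 1/3z + 4/3z(1+4/5z) = 1 + z + 16/15z²
  ⇒ R(z) = 1 + z + 16/15z².

Boundary: |R(x)|=1, x<0.
x=-0.48: |R|=0.7658
R=1: x+16/15x²=0 ⇒ x=−15/16=-0.9375; min R=1−1/(4·16/15)=0.7656>−1
Confirm numerically:
  x=-0.905: |R|=0.96863 <1
  x=-0.739: |R|=0.84353 <1
  x=-0.726: |R|=0.83621 <1
  x=-0.428: |R|=0.76740 <1
  x=-1.405: |R|=1.70063 >1
  x=-1.333: |R|=1.56235 >1
  x=-1.013: |R|=1.08158 >1
Interval (-0.9375, 0).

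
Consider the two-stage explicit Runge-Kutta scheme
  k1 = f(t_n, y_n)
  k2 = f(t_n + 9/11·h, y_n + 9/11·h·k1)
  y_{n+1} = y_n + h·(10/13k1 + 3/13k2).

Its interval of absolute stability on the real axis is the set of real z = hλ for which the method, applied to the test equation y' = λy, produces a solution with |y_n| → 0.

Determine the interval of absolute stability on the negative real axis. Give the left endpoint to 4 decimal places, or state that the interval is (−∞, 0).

On y'=λy, z=hλ:
  k1=λy_n ⇒ h·k1=z·y_n;  k2=λ(1+9/11z)y_n ⇒ h·k2=z(1+9/11z)y_n
  y_{n+1}/y_n = 1 + 10/13z + 3/13z(1+9/11z) = 1 + z + 27/143z²
  ⇒ R(z) = 1 + z + 27/143z².

Solve |R(x)|<1 on ℝ⁻.
x=-1.13: |R|=0.1111
R=1: x+27/143x²=0 ⇒ x=−143/27=-5.2963; min R=1−1/(4·27/143)=-0.3241>−1
Confirm numerically:
  x=-4.976: |R|=0.69907 <1
  x=-4.351: |R|=0.22342 <1
  x=-3.863: |R|=0.04541 <1
  x=-3.035: |R|=0.29582 <1
  x=-5.805: |R|=1.55756 >1
  x=-5.762: |R|=1.50665 >1
  x=-5.676: |R|=1.40693 >1
Interval (-5.2963, 0).

(-5.2963, 0).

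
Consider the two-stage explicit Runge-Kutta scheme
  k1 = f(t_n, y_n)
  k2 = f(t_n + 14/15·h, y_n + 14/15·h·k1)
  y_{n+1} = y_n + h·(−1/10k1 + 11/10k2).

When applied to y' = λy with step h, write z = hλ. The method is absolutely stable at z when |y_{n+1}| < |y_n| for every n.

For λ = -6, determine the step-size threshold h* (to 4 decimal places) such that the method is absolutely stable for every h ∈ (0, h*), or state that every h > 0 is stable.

(-0.9740,0); λ=-6 ⇒ h* = (75/77)/6 = 0.1623.

With y'=λy (z=hλ):
  k1=λy_n ⇒ h·k1=z·y_n;  k2=λ(1+14/15z)y_n ⇒ h·k2=z(1+14/15z)y_n
  y_{n+1}/y_n = 1 − 1/10z + 11/10z(1+14/15z) = 1 + z + 77/75z²
  R(z) = 1 + z + 77/75z².

Need |R(x)|<1, x<0.
x=-1.04: |R|=1.0704
R=1: x+77/75x²=0 ⇒ x=−75/77=-0.9740; min R=1−1/(4·77/75)=0.7565>−1
Confirm numerically:
  x=-0.755: |R|=0.83023 <1
  x=-0.545: |R|=0.75995 <1
  x=-0.487: |R|=0.75649 <1
  x=-0.459: |R|=0.75730 <1
  x=-1.438: |R|=1.68499 >1
  x=-1.097: |R|=1.13850 >1
  x=-1.069: |R|=1.10423 >1
Interval (-0.9740, 0).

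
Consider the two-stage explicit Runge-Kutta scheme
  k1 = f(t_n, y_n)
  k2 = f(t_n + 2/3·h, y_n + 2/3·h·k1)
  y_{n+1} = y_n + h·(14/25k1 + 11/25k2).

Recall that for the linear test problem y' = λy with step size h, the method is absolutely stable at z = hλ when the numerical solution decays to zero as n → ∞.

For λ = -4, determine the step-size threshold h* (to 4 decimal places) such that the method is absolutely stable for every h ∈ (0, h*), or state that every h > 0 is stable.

On y'=λy, z=hλ:
  k1=λy_n ⇒ h·k1=z·y_n;  k2=λ(1+2/3z)y_n ⇒ h·k2=z(1+2/3z)y_n
  y_{n+1}/y_n = 1 + 14/25z + 11/25z(1+2/3z) = 1 + z + 22/75z²
  ⇒ R(z) = 1 + z + 22/75z².

Find x<0 with |R(x)|<1.
x=-1.62: |R|=0.1498
R=1: x+22/75x²=0 ⇒ x=−75/22=-3.4091; min R=1−1/(4·22/75)=0.1477>−1
Confirm numerically:
  x=-2.662: |R|=0.41663 <1
  x=-2.189: |R|=0.21657 <1
  x=-2.126: |R|=0.19983 <1
  x=-1.586: |R|=0.15185 <1
  x=-3.717: |R|=1.33572 >1
  x=-3.679: |R|=1.29128 >1
  x=-3.617: |R|=1.22059 >1
Interval (-3.4091, 0).

(-3.4091,0); λ=-4 ⇒ h* = (75/22)/4 = 0.8523.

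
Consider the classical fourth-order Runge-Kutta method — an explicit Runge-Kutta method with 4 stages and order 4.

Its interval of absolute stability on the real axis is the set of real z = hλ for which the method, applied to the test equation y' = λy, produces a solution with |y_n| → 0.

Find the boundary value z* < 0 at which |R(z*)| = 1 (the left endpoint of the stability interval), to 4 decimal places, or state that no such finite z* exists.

z* = -2.7853.

Test eqn y'=λy, z=hλ:
  order 4, 4-stage ⇒ R(z)=1+z+z^2/2+z^3/6+z^4/24
  (e.g. R(-1.23)=0.31167, |R|=0.31167)

Boundary: |R(x)|=1, x<0.
x=-1.23: |R|=0.3117
|R(-2.76)|=0.9625 |R(-2.09)|=0.3675 |R(-1.06)|=0.3559
Bisect:
  x_lo=-3.6304 |R|=3.2225  x_hi=-0.0814 |R|=0.9218
  mid=-1.85589 |R|=0.29520 →hi
  mid=-2.74312 |R|=0.93826 →hi
  mid=-3.18674 |R|=1.79429 →lo
  mid=-2.96493 |R|=1.30638 →lo
  mid=-2.85403 |R|=1.10867 →lo
  mid=-2.79857 |R|=1.02021 →lo
  mid=-2.77085 |R|=0.97844 →hi
  mid=-2.78471 |R|=0.99912 →hi
  ...
  [-2.78536,-2.78514] ⇒ x*=-2.7853
Stable set (-2.7853, 0).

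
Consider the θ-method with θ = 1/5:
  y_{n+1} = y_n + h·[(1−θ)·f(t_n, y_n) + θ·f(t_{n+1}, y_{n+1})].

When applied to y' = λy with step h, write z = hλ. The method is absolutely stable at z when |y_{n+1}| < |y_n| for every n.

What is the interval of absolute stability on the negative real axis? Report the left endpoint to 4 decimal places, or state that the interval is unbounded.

(-3.3333, 0).

With y'=λy (z=hλ):
  y_{n+1} = y_n + z·[4/5·y_n + 1/5·y_{n+1}] ⇒ (1 − 1/5z)y_{n+1} = (1 + 4/5z)y_n
  so R(z) = (1 + 4/5z)/(1 − 1/5z).

Solve |R(x)|<1 on ℝ⁻.
x=-0.83: |R|=0.2882
R=−1: 1+4/5x = −1+1/5x ⇒ -3/5x=2 ⇒ x=2/(-3/5)=-3.3333
Confirm numerically:
  x=-2.154: |R|=0.50545 <1
  x=-1.788: |R|=0.31703 <1
  x=-1.465: |R|=0.13302 <1
  x=-3.894: |R|=1.18912 >1
  x=-3.564: |R|=1.08080 >1
  x=-3.366: |R|=1.01171 >1
So |R|<1 on (-3.3333, 0).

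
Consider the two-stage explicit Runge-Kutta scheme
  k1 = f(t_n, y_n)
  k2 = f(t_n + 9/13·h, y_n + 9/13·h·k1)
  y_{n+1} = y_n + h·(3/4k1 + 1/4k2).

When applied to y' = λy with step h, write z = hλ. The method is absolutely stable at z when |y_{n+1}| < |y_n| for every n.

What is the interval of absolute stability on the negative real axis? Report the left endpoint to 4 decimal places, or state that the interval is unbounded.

Test eqn y'=λy, z=hλ:
  k1=λy_n ⇒ h·k1=z·y_n;  k2=λ(1+9/13z)y_n ⇒ h·k2=z(1+9/13z)y_n
  y_{n+1}/y_n = 1 + 3/4z + 1/4z(1+9/13z) = 1 + z + 9/52z²
  ⇒ R(z) = 1 + z + 9/52z².

Find x<0 with |R(x)|<1.
x=-1.38: |R|=0.0504
R=1: x+9/52x²=0 ⇒ x=−52/9=-5.7778; min R=1−1/(4·9/52)=-0.4444>−1
Confirm numerically:
  x=-5.602: |R|=0.82957 <1
  x=-4.582: |R|=0.05170 <1
  x=-2.787: |R|=0.44265 <1
  x=-2.384: |R|=0.40032 <1
  x=-6.092: |R|=1.33131 >1
  x=-5.889: |R|=1.11336 >1
Stable set (-5.7778, 0).

z∈(-5.7778,0).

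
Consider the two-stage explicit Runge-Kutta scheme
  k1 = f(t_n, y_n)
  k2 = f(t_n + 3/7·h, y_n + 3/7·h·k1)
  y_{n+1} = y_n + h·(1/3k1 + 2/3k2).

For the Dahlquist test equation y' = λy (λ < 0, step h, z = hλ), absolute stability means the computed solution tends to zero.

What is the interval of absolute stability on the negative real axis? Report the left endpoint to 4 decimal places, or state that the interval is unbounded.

With y'=λy (z=hλ):
  k1=λy_n ⇒ h·k1=z·y_n;  k2=λ(1+3/7z)y_n ⇒ h·k2=z(1+3/7z)y_n
  y_{n+1}/y_n = 1 + 1/3z + 2/3z(1+3/7z) = 1 + z + 2/7z²
  so R(z) = 1 + z + 2/7z².

Need |R(x)|<1, x<0.
x=-1.5: |R|=0.1429
R=1: x+2/7x²=0 ⇒ x=−7/2=-3.5000; min R=1−1/(4·2/7)=0.1250>−1
Confirm numerically:
  x=-2.799: |R|=0.43940 <1
  x=-2.626: |R|=0.34425 <1
  x=-2.036: |R|=0.14837 <1
  x=-1.646: |R|=0.12809 <1
  x=-3.887: |R|=1.42979 >1
  x=-3.667: |R|=1.17497 >1
  x=-3.569: |R|=1.07036 >1
Stable set (-3.5000, 0).

(-3.5000, 0).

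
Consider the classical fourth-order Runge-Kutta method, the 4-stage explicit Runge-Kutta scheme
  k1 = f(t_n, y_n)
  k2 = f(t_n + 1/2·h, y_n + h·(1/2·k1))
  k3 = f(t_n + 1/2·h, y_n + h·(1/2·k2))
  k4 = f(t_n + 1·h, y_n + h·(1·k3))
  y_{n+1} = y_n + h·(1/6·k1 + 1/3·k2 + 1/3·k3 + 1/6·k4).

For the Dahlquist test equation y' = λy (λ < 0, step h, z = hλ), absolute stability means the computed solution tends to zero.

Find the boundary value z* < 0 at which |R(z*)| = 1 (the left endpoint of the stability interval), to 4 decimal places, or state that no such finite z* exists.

On y'=λy, z=hλ:
  order 4, 4-stage ⇒ R(z)=1+z+z^2/2+z^3/6+z^4/24
  (e.g. R(-1.68)=0.27284, |R|=0.27284)

Find x<0 with |R(x)|<1.
x=-1.68: |R|=0.2728
|R(-2.49)|=0.6387 |R(-2.17)|=0.4053 |R(-0.85)|=0.4306
Bisect:
  x_lo=-3.3145 |R|=2.1384  x_hi=-0.1925 |R|=0.8249
  mid=-1.75353 |R|=0.27921 →hi
  mid=-2.53402 |R|=0.68270 →hi
  mid=-2.92426 |R|=1.23055 →lo
  mid=-2.72914 |R|=0.91859 →hi
  mid=-2.82670 |R|=1.06425 →lo
  mid=-2.77792 |R|=0.98894 →hi
  mid=-2.80231 |R|=1.02596 →lo
  mid=-2.79012 |R|=1.00729 →lo
  mid=-2.78402 |R|=0.99808 →hi
  mid=-2.78707 |R|=1.00268 →lo
  ...
  [-2.78535,-2.78516] ⇒ x*=-2.7853
So |R|<1 on (-2.7853, 0).

left endpoint -2.7853.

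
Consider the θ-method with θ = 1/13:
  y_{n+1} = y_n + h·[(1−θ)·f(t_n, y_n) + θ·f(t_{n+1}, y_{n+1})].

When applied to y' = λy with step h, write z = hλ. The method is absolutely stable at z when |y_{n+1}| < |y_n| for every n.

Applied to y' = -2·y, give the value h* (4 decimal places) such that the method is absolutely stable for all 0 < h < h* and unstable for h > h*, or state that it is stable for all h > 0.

Test eqn y'=λy, z=hλ:
  y_{n+1} = y_n + z·[12/13·y_n + 1/13·y_{n+1}] ⇒ (1 − 1/13z)y_{n+1} = (1 + 12/13z)y_n
  ⇒ R(z) = (1 + 12/13z)/(1 − 1/13z).

Solve |R(x)|<1 on ℝ⁻.
x=-0.55: |R|=0.4723
R=−1: 1+12/13x = −1+1/13x ⇒ -11/13x=2 ⇒ x=2/(-11/13)=-2.3636
Confirm numerically:
  x=-2.294: |R|=0.94991 <1
  x=-1.978: |R|=0.71678 <1
  x=-1.516: |R|=0.35767 <1
  x=-1.197: |R|=0.09608 <1
  x=-2.924: |R|=1.38709 >1
  x=-2.534: |R|=1.12064 >1
  x=-2.474: |R|=1.07845 >1
Interval (-2.3636, 0).

(-2.3636,0); λ=-2 ⇒ h* = (26/11)/2 = 1.1818.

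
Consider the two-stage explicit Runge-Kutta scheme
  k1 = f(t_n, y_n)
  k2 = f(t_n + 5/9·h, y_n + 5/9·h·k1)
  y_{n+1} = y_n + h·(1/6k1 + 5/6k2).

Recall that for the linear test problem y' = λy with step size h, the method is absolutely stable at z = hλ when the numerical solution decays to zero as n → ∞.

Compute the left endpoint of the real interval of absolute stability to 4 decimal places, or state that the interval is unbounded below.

Set f=λy, z=hλ:
  k1=λy_n ⇒ h·k1=z·y_n;  k2=λ(1+5/9z)y_n ⇒ h·k2=z(1+5/9z)y_n
  y_{n+1}/y_n = 1 + 1/6z + 5/6z(1+5/9z) = 1 + z + 25/54z²
  so R(z) = 1 + z + 25/54z².

Find x<0 with |R(x)|<1.
x=-1.63: |R|=0.6000
R=1: x+25/54x²=0 ⇒ x=−54/25=-2.1600; min R=1−1/(4·25/54)=0.4600>−1
Confirm numerically:
  x=-1.671: |R|=0.62170 <1
  x=-1.607: |R|=0.58858 <1
  x=-1.384: |R|=0.50279 <1
  x=-1.126: |R|=0.46098 <1
  x=-2.666: |R|=1.62454 >1
  x=-2.532: |R|=1.43607 >1
  x=-2.215: |R|=1.05640 >1
Stable set (-2.1600, 0).

left endpoint -2.1600.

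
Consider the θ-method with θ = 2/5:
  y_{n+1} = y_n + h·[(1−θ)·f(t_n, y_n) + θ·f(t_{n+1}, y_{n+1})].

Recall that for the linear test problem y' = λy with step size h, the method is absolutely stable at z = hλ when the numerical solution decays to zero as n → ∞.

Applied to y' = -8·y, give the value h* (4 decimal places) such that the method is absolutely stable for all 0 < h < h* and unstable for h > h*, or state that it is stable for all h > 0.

Set f=λy, z=hλ:
  y_{n+1} = y_n + z·[3/5·y_n + 2/5·y_{n+1}] ⇒ (1 − 2/5z)y_{n+1} = (1 + 3/5z)y_n
  Hence R(z) = (1 + 3/5z)/(1 − 2/5z).

Boundary: |R(x)|=1, x<0.
x=-1.6: |R|=0.0244
R=−1: 1+3/5x = −1+2/5x ⇒ -1/5x=2 ⇒ x=2/(-1/5)=-10.0000
Confirm numerically:
  x=-7.455: |R|=0.87217 <1
  x=-7.239: |R|=0.85825 <1
  x=-5.932: |R|=0.75878 <1
  x=-10.519: |R|=1.01993 >1
  x=-10.402: |R|=1.01558 >1
  x=-10.332: |R|=1.01294 >1
Interval (-10.0000, 0).

(-10.0000,0); λ=-8 ⇒ h* = (10)/8 = 1.2500.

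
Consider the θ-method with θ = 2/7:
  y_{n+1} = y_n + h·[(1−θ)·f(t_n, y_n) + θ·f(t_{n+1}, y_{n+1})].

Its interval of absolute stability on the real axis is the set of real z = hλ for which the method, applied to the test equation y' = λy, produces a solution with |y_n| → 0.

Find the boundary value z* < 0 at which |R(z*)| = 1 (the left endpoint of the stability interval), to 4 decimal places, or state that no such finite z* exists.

left endpoint -4.6667.

On y'=λy, z=hλ:
  y_{n+1} = y_n + z·[5/7·y_n + 2/7·y_{n+1}] ⇒ (1 − 2/7z)y_{n+1} = (1 + 5/7z)y_n
  so R(z) = (1 + 5/7z)/(1 − 2/7z).

Find x<0 with |R(x)|<1.
x=-1.54: |R|=0.0694
R=−1: 1+5/7x = −1+2/7x ⇒ -3/7x=2 ⇒ x=2/(-3/7)=-4.6667
Confirm numerically:
  x=-4.409: |R|=0.95113 <1
  x=-3.807: |R|=0.82353 <1
  x=-2.745: |R|=0.53843 <1
  x=-2.184: |R|=0.34483 <1
  x=-5.150: |R|=1.08382 >1
  x=-4.946: |R|=1.04961 >1
  x=-4.762: |R|=1.01731 >1
Stable set (-4.6667, 0).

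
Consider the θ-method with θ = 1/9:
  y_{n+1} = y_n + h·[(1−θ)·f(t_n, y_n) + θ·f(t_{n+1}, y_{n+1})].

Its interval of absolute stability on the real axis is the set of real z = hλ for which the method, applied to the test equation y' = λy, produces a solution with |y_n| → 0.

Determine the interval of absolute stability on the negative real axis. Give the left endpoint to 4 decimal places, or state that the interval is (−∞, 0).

z∈(-2.5714,0).

Test eqn y'=λy, z=hλ:
  y_{n+1} = y_n + z·[8/9·y_n + 1/9·y_{n+1}] ⇒ (1 − 1/9z)y_{n+1} = (1 + 8/9z)y_n
  R(z) = (1 + 8/9z)/(1 − 1/9z).

Find x<0 with |R(x)|<1.
x=-1.54: |R|=0.3150
R=−1: 1+8/9x = −1+1/9x ⇒ -7/9x=2 ⇒ x=2/(-7/9)=-2.5714
Confirm numerically:
  x=-2.322: |R|=0.84579 <1
  x=-2.309: |R|=0.83756 <1
  x=-1.944: |R|=0.59868 <1
  x=-3.104: |R|=1.30800 >1
  x=-2.691: |R|=1.07159 >1
Interval (-2.5714, 0).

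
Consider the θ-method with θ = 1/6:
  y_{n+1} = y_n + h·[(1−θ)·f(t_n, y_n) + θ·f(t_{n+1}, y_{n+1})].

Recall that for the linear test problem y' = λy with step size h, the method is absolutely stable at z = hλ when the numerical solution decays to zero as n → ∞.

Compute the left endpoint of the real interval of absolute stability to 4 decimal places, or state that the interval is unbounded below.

left endpoint -3.0000.

Test eqn y'=λy, z=hλ:
  y_{n+1} = y_n + z·[5/6·y_n + 1/6·y_{n+1}] ⇒ (1 − 1/6z)y_{n+1} = (1 + 5/6z)y_n
  Hence R(z) = (1 + 5/6z)/(1 − 1/6z).

Solve |R(x)|<1 on ℝ⁻.
x=-1.61: |R|=0.2694
R=−1: 1+5/6x = −1+1/6x ⇒ -2/3x=2 ⇒ x=2/(-2/3)=-3.0000
Confirm numerically:
  x=-2.953: |R|=0.97900 <1
  x=-2.454: |R|=0.74166 <1
  x=-2.036: |R|=0.52016 <1
  x=-1.967: |R|=0.48136 <1
  x=-3.579: |R|=1.24178 >1
  x=-3.420: |R|=1.17834 >1
  x=-3.046: |R|=1.02034 >1
Interval (-3.0000, 0).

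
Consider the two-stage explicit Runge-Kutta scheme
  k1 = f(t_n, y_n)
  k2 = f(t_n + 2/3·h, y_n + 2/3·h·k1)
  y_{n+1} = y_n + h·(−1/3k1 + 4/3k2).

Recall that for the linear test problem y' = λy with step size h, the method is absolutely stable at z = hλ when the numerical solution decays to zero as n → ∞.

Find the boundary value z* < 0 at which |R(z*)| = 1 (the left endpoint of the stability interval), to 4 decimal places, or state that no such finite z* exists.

z* = -1.1250.

On y'=λy, z=hλ:
  k1=λy_n ⇒ h·k1=z·y_n;  k2=λ(1+2/3z)y_n ⇒ h·k2=z(1+2/3z)y_n
  y_{n+1}/y_n = 1 − 1/3z + 4/3z(1+2/3z) = 1 + z + 8/9z²
  R(z) = 1 + z + 8/9z².

Find x<0 with |R(x)|<1.
x=-1.74: |R|=1.9512
R=1: x+8/9x²=0 ⇒ x=−9/8=-1.1250; min R=1−1/(4·8/9)=0.7188>−1
Confirm numerically:
  x=-0.778: |R|=0.76003 <1
  x=-0.732: |R|=0.74429 <1
  x=-0.647: |R|=0.72510 <1
  x=-1.655: |R|=1.77969 >1
  x=-1.455: |R|=1.42680 >1
Stable set (-1.1250, 0).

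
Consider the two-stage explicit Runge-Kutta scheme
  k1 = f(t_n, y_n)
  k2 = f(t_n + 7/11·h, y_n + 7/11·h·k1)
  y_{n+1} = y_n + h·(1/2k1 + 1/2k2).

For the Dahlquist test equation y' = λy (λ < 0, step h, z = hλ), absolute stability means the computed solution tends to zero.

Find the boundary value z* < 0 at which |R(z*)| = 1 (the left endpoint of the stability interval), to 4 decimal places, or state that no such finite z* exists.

left endpoint -3.1429.

With y'=λy (z=hλ):
  k1=λy_n ⇒ h·k1=z·y_n;  k2=λ(1+7/11z)y_n ⇒ h·k2=z(1+7/11z)y_n
  y_{n+1}/y_n = 1 + 1/2z + 1/2z(1+7/11z) = 1 + z + 7/22z²
  ⇒ R(z) = 1 + z + 7/22z².

Solve |R(x)|<1 on ℝ⁻.
x=-1.52: |R|=0.2151
R=1: x+7/22x²=0 ⇒ x=−22/7=-3.1429; min R=1−1/(4·7/22)=0.2143>−1
Confirm numerically:
  x=-1.499: |R|=0.21595 <1
  x=-1.378: |R|=0.22619 <1
  x=-1.373: |R|=0.22681 <1
  x=-3.587: |R|=1.50691 >1
  x=-3.433: |R|=1.31693 >1
  x=-3.383: |R|=1.25849 >1
Interval (-3.1429, 0).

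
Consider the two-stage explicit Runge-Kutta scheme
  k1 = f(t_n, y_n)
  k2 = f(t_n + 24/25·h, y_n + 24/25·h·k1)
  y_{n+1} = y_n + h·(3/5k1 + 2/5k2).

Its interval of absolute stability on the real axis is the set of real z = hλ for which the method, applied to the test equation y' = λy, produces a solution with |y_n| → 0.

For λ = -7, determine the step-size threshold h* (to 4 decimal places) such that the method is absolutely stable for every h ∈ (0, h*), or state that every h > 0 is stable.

(-2.6042,0); λ=-7 ⇒ h* = (125/48)/7 = 0.3720.

With y'=λy (z=hλ):
  k1=λy_n ⇒ h·k1=z·y_n;  k2=λ(1+24/25z)y_n ⇒ h·k2=z(1+24/25z)y_n
  y_{n+1}/y_n = 1 + 3/5z + 2/5z(1+24/25z) = 1 + z + 48/125z²
  ⇒ R(z) = 1 + z + 48/125z².

Need |R(x)|<1, x<0.
x=-1.32: |R|=0.3491
R=1: x+48/125x²=0 ⇒ x=−125/48=-2.6042; min R=1−1/(4·48/125)=0.3490>−1
Confirm numerically:
  x=-2.022: |R|=0.54798 <1
  x=-2.020: |R|=0.54687 <1
  x=-1.287: |R|=0.34905 <1
  x=-1.147: |R|=0.35819 <1
  x=-3.111: |R|=1.60548 >1
  x=-2.823: |R|=1.23722 >1
So |R|<1 on (-2.6042, 0).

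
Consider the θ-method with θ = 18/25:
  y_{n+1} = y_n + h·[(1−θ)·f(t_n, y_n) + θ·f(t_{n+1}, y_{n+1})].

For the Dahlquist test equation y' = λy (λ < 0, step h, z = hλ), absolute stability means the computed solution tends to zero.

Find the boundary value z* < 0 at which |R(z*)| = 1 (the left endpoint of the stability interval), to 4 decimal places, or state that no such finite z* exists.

interval (−∞, 0).

With y'=λy (z=hλ):
  y_{n+1} = y_n + z·[7/25·y_n + 18/25·y_{n+1}] ⇒ (1 − 18/25z)y_{n+1} = (1 + 7/25z)y_n
  so R(z) = (1 + 7/25z)/(1 − 18/25z).

Boundary: |R(x)|=1, x<0.
x=-1.7: |R|=0.2356
x=-2: |R|=0.1803
x=-10: |R|=0.2195
x=-100: |R|=0.3699
θ=18/25≥1/2 ⇒ |1+7/25x|<|1−18/25x| ∀x<0 ⇒ stable on all of ℝ⁻.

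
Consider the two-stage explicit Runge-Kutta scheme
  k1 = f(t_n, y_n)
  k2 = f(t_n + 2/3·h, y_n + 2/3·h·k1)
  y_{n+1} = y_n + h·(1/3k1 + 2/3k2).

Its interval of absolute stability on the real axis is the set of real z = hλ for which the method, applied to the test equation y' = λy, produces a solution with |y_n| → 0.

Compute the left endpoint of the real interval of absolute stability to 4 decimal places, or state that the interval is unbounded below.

Set f=λy, z=hλ:
  k1=λy_n ⇒ h·k1=z·y_n;  k2=λ(1+2/3z)y_n ⇒ h·k2=z(1+2/3z)y_n
  y_{n+1}/y_n = 1 + 1/3z + 2/3z(1+2/3z) = 1 + z + 4/9z²
  so R(z) = 1 + z + 4/9z².

Find x<0 with |R(x)|<1.
x=-0.31: |R|=0.7327
R=1: x+4/9x²=0 ⇒ x=−9/4=-2.2500; min R=1−1/(4·4/9)=0.4375>−1
Confirm numerically:
  x=-0.947: |R|=0.45158 <1
  x=-0.921: |R|=0.45600 <1
  x=-0.903: |R|=0.45940 <1
  x=-2.784: |R|=1.66074 >1
  x=-2.531: |R|=1.31609 >1
  x=-2.453: |R|=1.22132 >1
Stable set (-2.2500, 0).

z* = -2.2500.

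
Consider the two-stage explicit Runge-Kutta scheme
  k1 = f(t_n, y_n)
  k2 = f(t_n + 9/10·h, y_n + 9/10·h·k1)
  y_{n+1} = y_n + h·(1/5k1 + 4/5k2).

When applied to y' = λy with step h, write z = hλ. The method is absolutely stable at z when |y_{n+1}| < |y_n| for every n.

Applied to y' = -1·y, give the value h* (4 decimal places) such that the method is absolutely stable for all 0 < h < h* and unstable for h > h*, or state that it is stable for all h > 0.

Set f=λy, z=hλ:
  k1=λy_n ⇒ h·k1=z·y_n;  k2=λ(1+9/10z)y_n ⇒ h·k2=z(1+9/10z)y_n
  y_{n+1}/y_n = 1 + 1/5z + 4/5z(1+9/10z) = 1 + z + 18/25z²
  R(z) = 1 + z + 18/25z².

Boundary: |R(x)|=1, x<0.
x=-1.51: |R|=1.1317
R=1: x+18/25x²=0 ⇒ x=−25/18=-1.3889; min R=1−1/(4·18/25)=0.6528>−1
Confirm numerically:
  x=-0.975: |R|=0.70945 <1
  x=-0.956: |R|=0.70203 <1
  x=-0.775: |R|=0.65745 <1
  x=-0.576: |R|=0.66288 <1
  x=-1.865: |R|=1.63932 >1
  x=-1.608: |R|=1.25368 >1
  x=-1.593: |R|=1.23411 >1
Interval (-1.3889, 0).

(-1.3889,0); λ=-1 ⇒ h* = (25/18)/1 = 1.3889.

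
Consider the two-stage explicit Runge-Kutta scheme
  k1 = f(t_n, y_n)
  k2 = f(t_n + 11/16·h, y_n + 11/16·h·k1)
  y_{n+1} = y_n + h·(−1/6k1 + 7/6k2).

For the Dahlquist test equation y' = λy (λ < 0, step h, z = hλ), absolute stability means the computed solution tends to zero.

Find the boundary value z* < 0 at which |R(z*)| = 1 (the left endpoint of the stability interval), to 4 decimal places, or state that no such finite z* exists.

Set f=λy, z=hλ:
  k1=λy_n ⇒ h·k1=z·y_n;  k2=λ(1+11/16z)y_n ⇒ h·k2=z(1+11/16z)y_n
  y_{n+1}/y_n = 1 − 1/6z + 7/6z(1+11/16z) = 1 + z + 77/96z²
  ⇒ R(z) = 1 + z + 77/96z².

Solve |R(x)|<1 on ℝ⁻.
x=-1.37: |R|=1.1354
R=1: x+77/96x²=0 ⇒ x=−96/77=-1.2468; min R=1−1/(4·77/96)=0.6883>−1
Confirm numerically:
  x=-0.999: |R|=0.80148 <1
  x=-0.865: |R|=0.73514 <1
  x=-0.656: |R|=0.68917 <1
  x=-0.645: |R|=0.68869 <1
  x=-1.574: |R|=1.41314 >1
  x=-1.476: |R|=1.27140 >1
Interval (-1.2468, 0).

z* = -1.2468.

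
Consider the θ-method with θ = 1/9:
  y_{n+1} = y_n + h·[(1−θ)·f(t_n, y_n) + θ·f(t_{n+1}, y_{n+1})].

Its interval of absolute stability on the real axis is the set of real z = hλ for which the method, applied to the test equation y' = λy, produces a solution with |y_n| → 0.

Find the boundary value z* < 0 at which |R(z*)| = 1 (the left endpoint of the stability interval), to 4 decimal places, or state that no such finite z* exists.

left endpoint -2.5714.

On y'=λy, z=hλ:
  y_{n+1} = y_n + z·[8/9·y_n + 1/9·y_{n+1}] ⇒ (1 − 1/9z)y_{n+1} = (1 + 8/9z)y_n
  Hence R(z) = (1 + 8/9z)/(1 − 1/9z).

Boundary: |R(x)|=1, x<0.
x=-0.82: |R|=0.2485
R=−1: 1+8/9x = −1+1/9x ⇒ -7/9x=2 ⇒ x=2/(-7/9)=-2.5714
Confirm numerically:
  x=-2.486: |R|=0.94794 <1
  x=-2.237: |R|=0.79167 <1
  x=-2.121: |R|=0.71648 <1
  x=-1.924: |R|=0.58513 <1
  x=-2.979: |R|=1.23817 >1
  x=-2.728: |R|=1.09345 >1
So |R|<1 on (-2.5714, 0).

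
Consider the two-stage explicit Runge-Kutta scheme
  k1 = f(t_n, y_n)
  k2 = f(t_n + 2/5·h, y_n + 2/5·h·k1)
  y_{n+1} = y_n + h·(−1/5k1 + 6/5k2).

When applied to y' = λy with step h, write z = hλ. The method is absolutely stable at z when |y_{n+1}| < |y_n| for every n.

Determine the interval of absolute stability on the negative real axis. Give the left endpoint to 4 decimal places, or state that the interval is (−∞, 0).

(-2.0833, 0).

Set f=λy, z=hλ:
  k1=λy_n ⇒ h·k1=z·y_n;  k2=λ(1+2/5z)y_n ⇒ h·k2=z(1+2/5z)y_n
  y_{n+1}/y_n = 1 − 1/5z + 6/5z(1+2/5z) = 1 + z + 12/25z²
  Hence R(z) = 1 + z + 12/25z².

Need |R(x)|<1, x<0.
x=-1.63: |R|=0.6453
R=1: x+12/25x²=0 ⇒ x=−25/12=-2.0833; min R=1−1/(4·12/25)=0.4792>−1
Confirm numerically:
  x=-2.027: |R|=0.94519 <1
  x=-1.979: |R|=0.90089 <1
  x=-1.751: |R|=0.72068 <1
  x=-1.690: |R|=0.68093 <1
  x=-2.446: |R|=1.42580 >1
  x=-2.165: |R|=1.08487 >1
So |R|<1 on (-2.0833, 0).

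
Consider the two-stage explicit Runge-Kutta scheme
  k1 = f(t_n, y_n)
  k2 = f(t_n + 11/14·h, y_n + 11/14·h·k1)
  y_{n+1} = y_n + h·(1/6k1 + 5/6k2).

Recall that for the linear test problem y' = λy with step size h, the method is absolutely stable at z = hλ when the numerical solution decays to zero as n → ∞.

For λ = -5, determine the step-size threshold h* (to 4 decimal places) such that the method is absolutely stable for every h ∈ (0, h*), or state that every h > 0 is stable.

With y'=λy (z=hλ):
  k1=λy_n ⇒ h·k1=z·y_n;  k2=λ(1+11/14z)y_n ⇒ h·k2=z(1+11/14z)y_n
  y_{n+1}/y_n = 1 + 1/6z + 5/6z(1+11/14z) = 1 + z + 55/84z²
  ⇒ R(z) = 1 + z + 55/84z².

Need |R(x)|<1, x<0.
x=-1.29: |R|=0.7996
R=1: x+55/84x²=0 ⇒ x=−84/55=-1.5273; min R=1−1/(4·55/84)=0.6182>−1
Confirm numerically:
  x=-1.347: |R|=0.84101 <1
  x=-1.247: |R|=0.77116 <1
  x=-0.970: |R|=0.64607 <1
  x=-2.051: |R|=1.70332 >1
  x=-1.968: |R|=1.56791 >1
  x=-1.714: |R|=1.20956 >1
So |R|<1 on (-1.5273, 0).

(-1.5273,0); λ=-5 ⇒ h* = (84/55)/5 = 0.3055.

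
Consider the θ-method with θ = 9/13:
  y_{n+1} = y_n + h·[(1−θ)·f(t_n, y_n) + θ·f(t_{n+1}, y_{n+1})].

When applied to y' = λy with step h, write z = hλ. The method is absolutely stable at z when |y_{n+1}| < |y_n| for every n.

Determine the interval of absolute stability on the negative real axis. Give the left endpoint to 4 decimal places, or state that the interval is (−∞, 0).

interval (−∞, 0).

With y'=λy (z=hλ):
  y_{n+1} = y_n + z·[4/13·y_n + 9/13·y_{n+1}] ⇒ (1 − 9/13z)y_{n+1} = (1 + 4/13z)y_n
  so R(z) = (1 + 4/13z)/(1 − 9/13z).

Solve |R(x)|<1 on ℝ⁻.
x=-0.54: |R|=0.6069
x=-2: |R|=0.1613
x=-10: |R|=0.2621
x=-100: |R|=0.4239
θ=9/13≥1/2 ⇒ |1+4/13x|<|1−9/13x| ∀x<0 ⇒ unbounded interval.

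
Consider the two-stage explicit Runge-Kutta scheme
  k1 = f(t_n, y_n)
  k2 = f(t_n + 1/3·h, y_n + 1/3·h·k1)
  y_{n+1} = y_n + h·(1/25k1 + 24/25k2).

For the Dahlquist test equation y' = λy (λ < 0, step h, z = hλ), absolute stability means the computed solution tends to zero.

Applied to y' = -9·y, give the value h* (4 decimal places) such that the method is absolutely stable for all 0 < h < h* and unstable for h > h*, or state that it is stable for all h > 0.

(-3.1250,0); λ=-9 ⇒ h* = (25/8)/9 = 0.3472.

Test eqn y'=λy, z=hλ:
  k1=λy_n ⇒ h·k1=z·y_n;  k2=λ(1+1/3z)y_n ⇒ h·k2=z(1+1/3z)y_n
  y_{n+1}/y_n = 1 + 1/25z + 24/25z(1+1/3z) = 1 + z + 8/25z²
  R(z) = 1 + z + 8/25z².

Solve |R(x)|<1 on ℝ⁻.
x=-1.21: |R|=0.2585
R=1: x+8/25x²=0 ⇒ x=−25/8=-3.1250; min R=1−1/(4·8/25)=0.2188>−1
Confirm numerically:
  x=-2.854: |R|=0.75250 <1
  x=-1.995: |R|=0.27861 <1
  x=-1.611: |R|=0.21950 <1
  x=-3.261: |R|=1.14192 >1
  x=-3.256: |R|=1.13649 >1
Interval (-3.1250, 0).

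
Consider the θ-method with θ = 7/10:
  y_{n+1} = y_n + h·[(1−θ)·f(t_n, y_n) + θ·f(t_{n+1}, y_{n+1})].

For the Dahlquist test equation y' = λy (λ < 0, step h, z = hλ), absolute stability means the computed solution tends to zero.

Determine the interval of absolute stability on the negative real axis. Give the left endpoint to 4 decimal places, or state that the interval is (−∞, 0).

Set f=λy, z=hλ:
  y_{n+1} = y_n + z·[3/10·y_n + 7/10·y_{n+1}] ⇒ (1 − 7/10z)y_{n+1} = (1 + 3/10z)y_n
  so R(z) = (1 + 3/10z)/(1 − 7/10z).

Need |R(x)|<1, x<0.
x=-0.83: |R|=0.4750
x=-2: |R|=0.1667
x=-10: |R|=0.2500
x=-100: |R|=0.4085
θ=7/10≥1/2 ⇒ |1+3/10x|<|1−7/10x| ∀x<0 ⇒ interval (−∞,0).

interval (−∞, 0).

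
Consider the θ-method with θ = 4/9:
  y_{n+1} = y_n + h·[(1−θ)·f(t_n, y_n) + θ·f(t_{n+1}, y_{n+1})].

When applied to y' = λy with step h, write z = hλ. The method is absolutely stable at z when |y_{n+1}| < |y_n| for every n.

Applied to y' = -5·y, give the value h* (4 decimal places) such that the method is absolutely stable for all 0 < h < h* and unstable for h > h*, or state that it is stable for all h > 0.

On y'=λy, z=hλ:
  y_{n+1} = y_n + z·[5/9·y_n + 4/9·y_{n+1}] ⇒ (1 − 4/9z)y_{n+1} = (1 + 5/9z)y_n
  R(z) = (1 + 5/9z)/(1 − 4/9z).

Find x<0 with |R(x)|<1.
x=-1.49: |R|=0.1036
R=−1: 1+5/9x = −1+4/9x ⇒ -1/9x=2 ⇒ x=2/(-1/9)=-18.0000
Confirm numerically:
  x=-15.585: |R|=0.96615 <1
  x=-14.902: |R|=0.95484 <1
  x=-13.370: |R|=0.92590 <1
  x=-18.575: |R|=1.00690 >1
  x=-18.454: |R|=1.00548 >1
  x=-18.119: |R|=1.00146 >1
Stable set (-18.0000, 0).

(-18.0000,0); λ=-5 ⇒ h* = (18)/5 = 3.6000.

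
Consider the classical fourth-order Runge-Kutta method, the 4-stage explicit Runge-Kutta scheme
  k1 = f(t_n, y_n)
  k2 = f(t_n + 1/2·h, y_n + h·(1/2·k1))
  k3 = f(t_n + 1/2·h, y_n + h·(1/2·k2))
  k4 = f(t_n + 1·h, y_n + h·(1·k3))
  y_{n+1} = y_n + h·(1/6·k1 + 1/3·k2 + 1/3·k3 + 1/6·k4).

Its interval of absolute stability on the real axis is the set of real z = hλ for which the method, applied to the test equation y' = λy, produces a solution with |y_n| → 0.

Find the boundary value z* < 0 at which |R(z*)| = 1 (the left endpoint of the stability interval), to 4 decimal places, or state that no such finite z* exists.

z* = -2.7853.

Set f=λy, z=hλ:
  order 4, 4-stage ⇒ R(z)=1+z+z^2/2+z^3/6+z^4/24
  (e.g. R(-0.88)=0.41861, |R|=0.41861)

Solve |R(x)|<1 on ℝ⁻.
x=-0.88: |R|=0.4186
|R(-3.03)|=1.4361 |R(-1.56)|=0.2708 |R(-1.21)|=0.3161
Bisect:
  x_lo=-3.0976 |R|=1.5825  x_hi=-0.1802 |R|=0.8351
  mid=-1.63892 |R|=0.27102 →hi
  mid=-2.36828 |R|=0.53300 →hi
  mid=-2.73297 |R|=0.92393 →hi
  mid=-2.91531 |R|=1.21438 →lo
  mid=-2.82414 |R|=1.06016 →lo
  mid=-2.77855 |R|=0.98988 →hi
  mid=-2.80134 |R|=1.02447 →lo
  mid=-2.78995 |R|=1.00704 →lo
  mid=-2.78425 |R|=0.99843 →hi
  mid=-2.78710 |R|=1.00272 →lo
  ...
  [-2.78532,-2.78514] ⇒ x*=-2.7853
So |R|<1 on (-2.7853, 0).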